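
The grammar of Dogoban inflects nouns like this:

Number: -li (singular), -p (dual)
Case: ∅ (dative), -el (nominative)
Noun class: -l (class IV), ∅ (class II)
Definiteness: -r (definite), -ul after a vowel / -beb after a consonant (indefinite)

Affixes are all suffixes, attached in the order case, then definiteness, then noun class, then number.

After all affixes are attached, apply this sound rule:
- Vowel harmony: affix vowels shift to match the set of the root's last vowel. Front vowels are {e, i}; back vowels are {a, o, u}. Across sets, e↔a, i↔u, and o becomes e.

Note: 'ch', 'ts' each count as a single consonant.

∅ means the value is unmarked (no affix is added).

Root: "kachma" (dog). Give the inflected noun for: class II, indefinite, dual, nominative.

kachmaalbabp

Attach case nominative -el → kachmael.
Attach definiteness indefinite -beb (after consonant 'l') → kachmaelbeb.
noun class = class II: zero marking, form stays kachmaelbeb.
Attach number dual -p → kachmaelbebp.
Apply vowel harmony: kachmaelbebp → kachmaalbabp.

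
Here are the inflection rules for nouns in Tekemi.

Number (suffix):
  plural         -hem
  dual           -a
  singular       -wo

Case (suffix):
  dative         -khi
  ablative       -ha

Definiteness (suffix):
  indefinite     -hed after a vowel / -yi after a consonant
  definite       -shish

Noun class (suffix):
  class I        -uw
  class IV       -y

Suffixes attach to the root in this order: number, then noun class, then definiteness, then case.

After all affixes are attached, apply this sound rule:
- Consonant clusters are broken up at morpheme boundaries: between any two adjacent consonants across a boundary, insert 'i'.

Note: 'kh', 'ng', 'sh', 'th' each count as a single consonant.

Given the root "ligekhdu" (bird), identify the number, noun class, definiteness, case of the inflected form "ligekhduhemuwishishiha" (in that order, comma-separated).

plural, class I, definite, ablative

Segment: ligekhdu-hem-uw-shish-ha.
number: -hem → plural.
noun class: -uw → class I.
definiteness: -shish → definite.
case: -ha → ablative.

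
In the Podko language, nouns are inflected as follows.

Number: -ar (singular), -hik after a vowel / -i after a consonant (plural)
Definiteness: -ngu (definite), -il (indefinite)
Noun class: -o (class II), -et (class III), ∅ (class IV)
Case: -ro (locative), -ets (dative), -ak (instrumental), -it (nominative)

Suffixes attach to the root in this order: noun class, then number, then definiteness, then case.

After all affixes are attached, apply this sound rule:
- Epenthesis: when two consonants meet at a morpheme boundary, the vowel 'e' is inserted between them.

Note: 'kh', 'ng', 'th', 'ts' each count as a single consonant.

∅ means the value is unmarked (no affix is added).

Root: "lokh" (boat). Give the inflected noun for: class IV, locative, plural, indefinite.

noun class = class IV: zero marking, form stays lokh.
Attach number plural -i (after consonant 'kh') → lokhi.
Attach definiteness indefinite -il → lokhiil.
Attach case locative -ro → lokhiilro.
Apply epenthesis: lokhiilro → lokhiilero.

lokhiilero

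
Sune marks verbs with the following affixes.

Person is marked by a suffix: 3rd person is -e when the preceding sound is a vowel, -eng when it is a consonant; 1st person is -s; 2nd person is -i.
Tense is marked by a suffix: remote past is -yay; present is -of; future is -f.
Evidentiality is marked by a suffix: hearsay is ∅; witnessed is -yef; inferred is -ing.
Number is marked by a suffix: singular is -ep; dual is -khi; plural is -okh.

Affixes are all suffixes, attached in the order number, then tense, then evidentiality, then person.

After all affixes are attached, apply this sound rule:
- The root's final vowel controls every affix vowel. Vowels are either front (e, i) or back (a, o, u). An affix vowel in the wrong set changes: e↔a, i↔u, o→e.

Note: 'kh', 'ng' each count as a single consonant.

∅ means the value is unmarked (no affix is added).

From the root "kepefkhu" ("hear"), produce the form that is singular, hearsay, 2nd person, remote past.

kepefkhuapyayu

Attach number singular -ep → kepefkhuep.
Attach tense remote past -yay → kepefkhuepyay.
evidentiality = hearsay: zero marking, form stays kepefkhuepyay.
Attach person 2nd person -i → kepefkhuepyayi.
Apply vowel harmony: kepefkhuepyayi → kepefkhuapyayu.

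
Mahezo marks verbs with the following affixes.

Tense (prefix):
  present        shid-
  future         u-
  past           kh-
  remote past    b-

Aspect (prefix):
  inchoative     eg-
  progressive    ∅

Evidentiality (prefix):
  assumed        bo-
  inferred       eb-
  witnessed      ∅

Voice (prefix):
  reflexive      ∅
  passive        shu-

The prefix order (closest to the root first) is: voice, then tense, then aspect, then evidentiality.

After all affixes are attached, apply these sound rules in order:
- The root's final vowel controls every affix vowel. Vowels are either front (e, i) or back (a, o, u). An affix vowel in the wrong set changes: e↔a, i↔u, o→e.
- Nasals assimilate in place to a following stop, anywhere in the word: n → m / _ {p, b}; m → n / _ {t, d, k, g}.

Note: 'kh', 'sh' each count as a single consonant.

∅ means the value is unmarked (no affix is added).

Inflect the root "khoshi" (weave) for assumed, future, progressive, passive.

Attach voice passive shu- → shukhoshi.
Attach tense future u- → ushukhoshi.
aspect = progressive: zero marking, form stays ushukhoshi.
Attach evidentiality assumed bo- → boushukhoshi.
Apply vowel harmony: boushukhoshi → beishikhoshi.
Nasal assimilation: no change.

beishikhoshi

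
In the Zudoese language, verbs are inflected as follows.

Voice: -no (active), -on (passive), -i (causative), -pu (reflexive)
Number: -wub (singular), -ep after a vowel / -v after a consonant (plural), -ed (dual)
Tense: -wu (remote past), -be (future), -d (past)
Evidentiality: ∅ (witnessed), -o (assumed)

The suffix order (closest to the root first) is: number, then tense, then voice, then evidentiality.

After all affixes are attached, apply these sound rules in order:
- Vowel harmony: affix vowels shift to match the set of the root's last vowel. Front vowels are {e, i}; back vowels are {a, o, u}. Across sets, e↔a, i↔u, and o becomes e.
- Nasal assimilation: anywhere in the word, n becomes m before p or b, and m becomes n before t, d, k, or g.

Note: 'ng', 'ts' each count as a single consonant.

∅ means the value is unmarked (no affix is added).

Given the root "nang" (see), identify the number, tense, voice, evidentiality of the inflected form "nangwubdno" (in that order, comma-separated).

Segment: nang-wub-d-no.
number: -wub → singular.
tense: -d → past.
voice: -no → active.
evidentiality: ∅ → witnessed.

singular, past, active, witnessed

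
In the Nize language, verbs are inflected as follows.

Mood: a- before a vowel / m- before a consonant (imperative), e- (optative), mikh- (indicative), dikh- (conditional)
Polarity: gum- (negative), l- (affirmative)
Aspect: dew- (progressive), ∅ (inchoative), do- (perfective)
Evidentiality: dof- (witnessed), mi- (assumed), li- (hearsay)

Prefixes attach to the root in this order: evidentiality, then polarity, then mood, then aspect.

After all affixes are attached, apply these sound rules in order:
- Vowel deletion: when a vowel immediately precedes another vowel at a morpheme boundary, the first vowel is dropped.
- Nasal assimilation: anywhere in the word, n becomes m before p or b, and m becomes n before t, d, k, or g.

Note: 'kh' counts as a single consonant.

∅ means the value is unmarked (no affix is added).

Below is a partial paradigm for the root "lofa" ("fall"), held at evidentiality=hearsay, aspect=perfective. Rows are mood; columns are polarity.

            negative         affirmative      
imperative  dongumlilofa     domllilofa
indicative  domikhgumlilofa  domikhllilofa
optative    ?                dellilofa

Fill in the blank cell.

Attach evidentiality hearsay li- → lilofa.
Attach polarity negative gum- → gumlilofa.
Attach mood optative e- → egumlilofa.
Attach aspect perfective do- → doegumlilofa.
Apply vowel deletion: doegumlilofa → degumlilofa.
Nasal assimilation: no change.

degumlilofa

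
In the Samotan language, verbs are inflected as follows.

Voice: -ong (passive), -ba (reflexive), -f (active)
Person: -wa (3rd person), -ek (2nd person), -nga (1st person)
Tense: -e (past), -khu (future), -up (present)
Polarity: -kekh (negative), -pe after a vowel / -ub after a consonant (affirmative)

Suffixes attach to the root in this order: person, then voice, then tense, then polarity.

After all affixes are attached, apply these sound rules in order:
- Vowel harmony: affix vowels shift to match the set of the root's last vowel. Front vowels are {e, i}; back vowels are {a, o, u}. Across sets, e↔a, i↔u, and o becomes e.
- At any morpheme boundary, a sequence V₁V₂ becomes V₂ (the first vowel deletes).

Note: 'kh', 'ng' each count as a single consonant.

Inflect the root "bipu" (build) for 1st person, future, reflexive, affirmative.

bipungabakhupa

Attach person 1st person -nga → bipunga.
Attach voice reflexive -ba → bipungaba.
Attach tense future -khu → bipungabakhu.
Attach polarity affirmative -pe (after vowel 'u') → bipungabakhupe.
Apply vowel harmony: bipungabakhupe → bipungabakhupa.
Vowel deletion: no change.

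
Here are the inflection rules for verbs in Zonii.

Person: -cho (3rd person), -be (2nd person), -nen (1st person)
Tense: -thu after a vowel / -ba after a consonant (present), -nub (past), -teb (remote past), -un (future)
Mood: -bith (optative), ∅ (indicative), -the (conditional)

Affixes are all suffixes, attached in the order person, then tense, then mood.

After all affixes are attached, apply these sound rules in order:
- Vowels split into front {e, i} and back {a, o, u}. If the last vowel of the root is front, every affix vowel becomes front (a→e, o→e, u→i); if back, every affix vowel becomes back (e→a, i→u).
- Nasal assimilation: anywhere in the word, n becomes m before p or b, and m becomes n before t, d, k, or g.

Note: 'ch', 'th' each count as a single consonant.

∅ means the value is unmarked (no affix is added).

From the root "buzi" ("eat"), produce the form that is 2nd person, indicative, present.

buzibethi

Attach person 2nd person -be → buzibe.
Attach tense present -thu (after vowel 'e') → buzibethu.
mood = indicative: zero marking, form stays buzibethu.
Apply vowel harmony: buzibethu → buzibethi.
Nasal assimilation: no change.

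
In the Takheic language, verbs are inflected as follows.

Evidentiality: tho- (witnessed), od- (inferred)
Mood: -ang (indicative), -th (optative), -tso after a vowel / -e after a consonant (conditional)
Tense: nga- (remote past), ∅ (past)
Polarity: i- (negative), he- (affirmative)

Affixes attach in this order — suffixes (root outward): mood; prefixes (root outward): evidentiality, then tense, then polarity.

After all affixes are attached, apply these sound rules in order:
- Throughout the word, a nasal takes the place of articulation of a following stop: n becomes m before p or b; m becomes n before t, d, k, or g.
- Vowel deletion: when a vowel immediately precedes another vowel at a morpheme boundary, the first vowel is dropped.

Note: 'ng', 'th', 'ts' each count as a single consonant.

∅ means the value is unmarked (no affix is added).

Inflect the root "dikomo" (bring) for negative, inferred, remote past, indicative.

Attach evidentiality inferred od- → oddikomo.
Attach mood indicative -ang → oddikomoang.
Attach tense remote past nga- → ngaoddikomoang.
Attach polarity negative i- → ingaoddikomoang.
Nasal assimilation: no change.
Apply vowel deletion: ingaoddikomoang → ingoddikomang.

ingoddikomang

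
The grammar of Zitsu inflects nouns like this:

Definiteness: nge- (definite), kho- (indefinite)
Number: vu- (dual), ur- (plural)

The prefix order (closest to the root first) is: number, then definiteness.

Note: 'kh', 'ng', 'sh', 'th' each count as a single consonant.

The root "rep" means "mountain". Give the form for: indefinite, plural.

Attach number plural ur- → urrep.
Attach definiteness indefinite kho- → khourrep.

khourrep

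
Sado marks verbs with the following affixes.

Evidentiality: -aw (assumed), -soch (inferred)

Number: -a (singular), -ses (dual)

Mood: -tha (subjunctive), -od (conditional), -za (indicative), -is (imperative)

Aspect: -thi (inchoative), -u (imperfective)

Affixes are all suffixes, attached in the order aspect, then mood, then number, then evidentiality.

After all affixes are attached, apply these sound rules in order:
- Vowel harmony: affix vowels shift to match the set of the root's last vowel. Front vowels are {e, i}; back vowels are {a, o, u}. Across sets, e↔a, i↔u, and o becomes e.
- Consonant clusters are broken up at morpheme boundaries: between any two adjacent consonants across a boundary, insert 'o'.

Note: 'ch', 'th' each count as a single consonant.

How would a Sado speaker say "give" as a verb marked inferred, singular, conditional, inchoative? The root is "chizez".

Attach aspect inchoative -thi → chizezthi.
Attach mood conditional -od → chizezthiod.
Attach number singular -a → chizezthioda.
Attach evidentiality inferred -soch → chizezthiodasoch.
Apply vowel harmony: chizezthiodasoch → chizezthiedesech.
Apply epenthesis: chizezthiedesech → chizezothiedesech.

chizezothiedesech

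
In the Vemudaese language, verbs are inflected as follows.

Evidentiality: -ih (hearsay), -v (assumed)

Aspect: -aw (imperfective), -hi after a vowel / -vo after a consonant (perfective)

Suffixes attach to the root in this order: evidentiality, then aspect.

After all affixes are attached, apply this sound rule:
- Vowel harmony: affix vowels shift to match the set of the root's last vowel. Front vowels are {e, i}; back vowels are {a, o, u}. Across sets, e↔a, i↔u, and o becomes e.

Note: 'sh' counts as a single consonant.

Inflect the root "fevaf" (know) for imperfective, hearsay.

fevafuhaw

Attach evidentiality hearsay -ih → fevafih.
Attach aspect imperfective -aw → fevafihaw.
Apply vowel harmony: fevafihaw → fevafuhaw.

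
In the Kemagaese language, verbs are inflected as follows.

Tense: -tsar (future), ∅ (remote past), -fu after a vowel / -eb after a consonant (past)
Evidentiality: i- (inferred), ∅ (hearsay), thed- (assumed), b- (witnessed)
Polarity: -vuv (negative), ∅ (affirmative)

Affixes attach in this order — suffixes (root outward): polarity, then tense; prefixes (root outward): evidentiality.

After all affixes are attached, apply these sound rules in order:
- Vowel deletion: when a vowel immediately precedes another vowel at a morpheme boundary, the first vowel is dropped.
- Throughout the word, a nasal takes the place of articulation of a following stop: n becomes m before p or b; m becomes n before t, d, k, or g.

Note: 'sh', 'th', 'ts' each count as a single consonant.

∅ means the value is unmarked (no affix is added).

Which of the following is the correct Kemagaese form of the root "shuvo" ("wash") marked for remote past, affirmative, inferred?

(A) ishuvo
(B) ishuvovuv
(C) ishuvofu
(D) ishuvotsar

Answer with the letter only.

Attach evidentiality inferred i- → ishuvo.
polarity = affirmative: zero marking, form stays ishuvo.
tense = remote past: zero marking, form stays ishuvo.
Vowel deletion: no change.
Nasal assimilation: no change.
So the correct form is ishuvo, option (A).
(C) ishuvofu is wrong: it uses past instead of remote past for tense.
(B) ishuvovuv is wrong: it uses negative instead of affirmative for polarity.
(D) ishuvotsar is wrong: it uses future instead of remote past for tense.

A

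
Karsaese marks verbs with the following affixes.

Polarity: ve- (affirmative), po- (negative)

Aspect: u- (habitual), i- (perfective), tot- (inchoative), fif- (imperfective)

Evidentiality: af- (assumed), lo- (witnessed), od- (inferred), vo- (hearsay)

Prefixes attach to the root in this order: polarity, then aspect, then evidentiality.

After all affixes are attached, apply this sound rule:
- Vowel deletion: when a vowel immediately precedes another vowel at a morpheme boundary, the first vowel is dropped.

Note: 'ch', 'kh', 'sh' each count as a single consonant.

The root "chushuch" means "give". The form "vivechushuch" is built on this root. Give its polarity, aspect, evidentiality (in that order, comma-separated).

affirmative, perfective, hearsay

Segment: vo-i-ve-chushuch.
polarity: ve- → affirmative.
aspect: i- → perfective.
evidentiality: vo- → hearsay.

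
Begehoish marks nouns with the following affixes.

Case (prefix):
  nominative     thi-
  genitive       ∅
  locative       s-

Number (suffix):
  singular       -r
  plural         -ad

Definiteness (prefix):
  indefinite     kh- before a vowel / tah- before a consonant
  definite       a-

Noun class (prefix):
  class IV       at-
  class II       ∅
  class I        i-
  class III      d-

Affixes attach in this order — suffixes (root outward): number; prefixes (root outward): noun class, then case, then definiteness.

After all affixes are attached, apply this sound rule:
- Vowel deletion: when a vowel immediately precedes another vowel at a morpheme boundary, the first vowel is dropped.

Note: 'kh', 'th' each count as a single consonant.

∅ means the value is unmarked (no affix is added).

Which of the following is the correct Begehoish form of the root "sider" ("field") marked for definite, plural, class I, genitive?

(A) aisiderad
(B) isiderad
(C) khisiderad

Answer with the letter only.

B

Attach noun class class I i- → isider.
case = genitive: zero marking, form stays isider.
Attach number plural -ad → isiderad.
Attach definiteness definite a- → aisiderad.
Apply vowel deletion: aisiderad → isiderad.
So the correct form is isiderad, option (B).
(A) aisiderad is wrong: it fails to apply the sound rule(s).
(C) khisiderad is wrong: it uses indefinite instead of definite for definiteness.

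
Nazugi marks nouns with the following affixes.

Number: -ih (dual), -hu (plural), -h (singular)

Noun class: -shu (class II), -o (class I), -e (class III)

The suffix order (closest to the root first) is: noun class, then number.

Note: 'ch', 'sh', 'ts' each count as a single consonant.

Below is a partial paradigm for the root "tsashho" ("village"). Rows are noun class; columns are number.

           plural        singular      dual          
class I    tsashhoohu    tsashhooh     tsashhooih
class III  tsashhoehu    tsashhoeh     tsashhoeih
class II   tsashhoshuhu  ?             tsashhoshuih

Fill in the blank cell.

tsashhoshuh

Attach noun class class II -shu → tsashhoshu.
Attach number singular -h → tsashhoshuh.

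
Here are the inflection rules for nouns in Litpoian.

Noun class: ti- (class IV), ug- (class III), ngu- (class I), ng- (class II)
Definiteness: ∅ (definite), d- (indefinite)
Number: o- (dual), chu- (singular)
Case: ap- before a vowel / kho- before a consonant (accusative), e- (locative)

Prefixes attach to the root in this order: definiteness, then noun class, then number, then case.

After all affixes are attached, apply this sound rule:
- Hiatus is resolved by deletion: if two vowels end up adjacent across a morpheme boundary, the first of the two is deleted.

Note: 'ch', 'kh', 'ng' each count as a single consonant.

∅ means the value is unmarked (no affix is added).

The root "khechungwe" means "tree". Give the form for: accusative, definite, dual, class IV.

apotikhechungwe

definiteness = definite: zero marking, form stays khechungwe.
Attach noun class class IV ti- → tikhechungwe.
Attach number dual o- → otikhechungwe.
Attach case accusative ap- (before vowel 'o') → apotikhechungwe.
Vowel deletion: no change.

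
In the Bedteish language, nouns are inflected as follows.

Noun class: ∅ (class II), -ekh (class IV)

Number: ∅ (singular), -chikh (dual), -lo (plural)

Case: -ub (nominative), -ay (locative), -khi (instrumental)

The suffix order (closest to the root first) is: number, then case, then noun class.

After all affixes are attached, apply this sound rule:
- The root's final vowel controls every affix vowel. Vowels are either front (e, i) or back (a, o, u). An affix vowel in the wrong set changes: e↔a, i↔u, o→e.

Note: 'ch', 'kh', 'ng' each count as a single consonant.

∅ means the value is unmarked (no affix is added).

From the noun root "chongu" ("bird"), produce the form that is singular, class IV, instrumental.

number = singular: zero marking, form stays chongu.
Attach case instrumental -khi → chongukhi.
Attach noun class class IV -ekh → chongukhiekh.
Apply vowel harmony: chongukhiekh → chongukhuakh.

chongukhuakh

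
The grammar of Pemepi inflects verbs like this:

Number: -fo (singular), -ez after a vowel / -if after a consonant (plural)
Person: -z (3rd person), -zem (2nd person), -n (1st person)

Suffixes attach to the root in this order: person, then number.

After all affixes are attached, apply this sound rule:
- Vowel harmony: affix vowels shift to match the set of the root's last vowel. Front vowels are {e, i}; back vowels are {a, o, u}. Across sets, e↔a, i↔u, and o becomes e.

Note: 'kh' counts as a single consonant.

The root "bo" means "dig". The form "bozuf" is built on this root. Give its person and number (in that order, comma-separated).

3rd person, plural

Segment: bo-z-if.
person: -z → 3rd person.
number: -ez/if → plural.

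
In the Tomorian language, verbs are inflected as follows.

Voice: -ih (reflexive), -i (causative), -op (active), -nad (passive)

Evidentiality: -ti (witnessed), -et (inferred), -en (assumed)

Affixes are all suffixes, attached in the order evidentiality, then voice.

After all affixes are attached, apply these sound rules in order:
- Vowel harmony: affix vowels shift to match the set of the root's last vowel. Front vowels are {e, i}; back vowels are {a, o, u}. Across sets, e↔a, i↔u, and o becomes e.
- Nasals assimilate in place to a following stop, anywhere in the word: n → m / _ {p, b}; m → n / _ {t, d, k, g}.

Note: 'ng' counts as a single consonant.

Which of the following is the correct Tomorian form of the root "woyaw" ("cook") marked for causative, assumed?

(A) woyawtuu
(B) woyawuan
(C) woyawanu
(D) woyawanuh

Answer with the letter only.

Attach evidentiality assumed -en → woyawen.
Attach voice causative -i → woyaweni.
Apply vowel harmony: woyaweni → woyawanu.
Nasal assimilation: no change.
So the correct form is woyawanu, option (C).
(B) woyawuan is wrong: it has the affixes in the wrong order.
(D) woyawanuh is wrong: it uses reflexive instead of causative for voice.
(A) woyawtuu is wrong: it uses witnessed instead of assumed for evidentiality.

C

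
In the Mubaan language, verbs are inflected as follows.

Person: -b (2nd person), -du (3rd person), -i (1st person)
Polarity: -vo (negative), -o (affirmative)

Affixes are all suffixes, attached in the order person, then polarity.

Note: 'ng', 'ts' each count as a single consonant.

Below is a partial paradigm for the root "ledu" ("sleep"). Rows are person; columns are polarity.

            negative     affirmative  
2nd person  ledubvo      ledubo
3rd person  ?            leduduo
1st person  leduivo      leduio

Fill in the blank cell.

leduduvo

Attach person 3rd person -du → ledudu.
Attach polarity negative -vo → leduduvo.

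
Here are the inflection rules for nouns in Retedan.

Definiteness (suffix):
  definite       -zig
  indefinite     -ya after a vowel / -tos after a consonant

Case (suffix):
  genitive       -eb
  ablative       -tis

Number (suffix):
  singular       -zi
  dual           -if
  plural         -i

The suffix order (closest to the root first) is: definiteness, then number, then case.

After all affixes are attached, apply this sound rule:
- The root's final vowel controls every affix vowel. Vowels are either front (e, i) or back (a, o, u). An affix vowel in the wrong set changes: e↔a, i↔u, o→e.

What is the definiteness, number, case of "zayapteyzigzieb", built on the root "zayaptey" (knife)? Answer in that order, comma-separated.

definite, singular, genitive

Segment: zayaptey-zig-zi-eb.
definiteness: -zig → definite.
number: -zi → singular.
case: -eb → genitive.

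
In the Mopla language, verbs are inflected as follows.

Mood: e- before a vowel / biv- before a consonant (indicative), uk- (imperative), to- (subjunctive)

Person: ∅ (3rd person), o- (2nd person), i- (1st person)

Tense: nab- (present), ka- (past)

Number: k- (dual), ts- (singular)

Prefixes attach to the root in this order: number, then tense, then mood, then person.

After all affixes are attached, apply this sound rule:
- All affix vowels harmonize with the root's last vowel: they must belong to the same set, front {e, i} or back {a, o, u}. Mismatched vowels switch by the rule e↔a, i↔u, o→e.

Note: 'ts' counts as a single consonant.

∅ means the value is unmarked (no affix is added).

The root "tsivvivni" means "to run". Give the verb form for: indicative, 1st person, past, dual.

Attach number dual k- → ktsivvivni.
Attach tense past ka- → kaktsivvivni.
Attach mood indicative biv- (before consonant 'k') → bivkaktsivvivni.
Attach person 1st person i- → ibivkaktsivvivni.
Apply vowel harmony: ibivkaktsivvivni → ibivkektsivvivni.

ibivkektsivvivni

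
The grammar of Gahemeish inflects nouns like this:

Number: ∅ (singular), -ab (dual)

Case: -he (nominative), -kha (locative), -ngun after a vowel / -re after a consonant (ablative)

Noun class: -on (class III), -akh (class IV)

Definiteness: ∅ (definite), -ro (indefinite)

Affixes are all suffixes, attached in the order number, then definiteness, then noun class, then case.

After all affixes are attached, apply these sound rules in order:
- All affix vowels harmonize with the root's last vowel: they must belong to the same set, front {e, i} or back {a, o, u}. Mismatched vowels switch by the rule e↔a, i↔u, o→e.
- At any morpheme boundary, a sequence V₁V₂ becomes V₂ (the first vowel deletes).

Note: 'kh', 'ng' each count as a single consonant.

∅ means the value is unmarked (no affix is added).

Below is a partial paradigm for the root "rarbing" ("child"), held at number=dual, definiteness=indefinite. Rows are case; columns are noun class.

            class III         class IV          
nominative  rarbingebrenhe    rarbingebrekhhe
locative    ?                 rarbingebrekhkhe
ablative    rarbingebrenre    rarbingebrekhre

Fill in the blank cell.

Attach number dual -ab → rarbingab.
Attach definiteness indefinite -ro → rarbingabro.
Attach noun class class III -on → rarbingabroon.
Attach case locative -kha → rarbingabroonkha.
Apply vowel harmony: rarbingabroonkha → rarbingebreenkhe.
Apply vowel deletion: rarbingebreenkhe → rarbingebrenkhe.

rarbingebrenkhe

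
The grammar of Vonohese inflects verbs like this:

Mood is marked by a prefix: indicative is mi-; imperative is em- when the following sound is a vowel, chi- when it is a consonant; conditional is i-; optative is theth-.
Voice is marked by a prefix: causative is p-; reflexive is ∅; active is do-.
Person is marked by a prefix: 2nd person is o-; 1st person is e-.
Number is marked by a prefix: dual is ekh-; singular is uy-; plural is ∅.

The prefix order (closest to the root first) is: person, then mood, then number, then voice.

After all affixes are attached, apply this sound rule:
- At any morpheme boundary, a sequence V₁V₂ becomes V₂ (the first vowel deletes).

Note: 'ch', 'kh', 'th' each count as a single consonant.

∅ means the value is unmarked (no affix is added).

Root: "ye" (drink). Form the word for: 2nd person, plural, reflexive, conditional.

Attach person 2nd person o- → oye.
Attach mood conditional i- → ioye.
number = plural: zero marking, form stays ioye.
voice = reflexive: zero marking, form stays ioye.
Apply vowel deletion: ioye → oye.

oye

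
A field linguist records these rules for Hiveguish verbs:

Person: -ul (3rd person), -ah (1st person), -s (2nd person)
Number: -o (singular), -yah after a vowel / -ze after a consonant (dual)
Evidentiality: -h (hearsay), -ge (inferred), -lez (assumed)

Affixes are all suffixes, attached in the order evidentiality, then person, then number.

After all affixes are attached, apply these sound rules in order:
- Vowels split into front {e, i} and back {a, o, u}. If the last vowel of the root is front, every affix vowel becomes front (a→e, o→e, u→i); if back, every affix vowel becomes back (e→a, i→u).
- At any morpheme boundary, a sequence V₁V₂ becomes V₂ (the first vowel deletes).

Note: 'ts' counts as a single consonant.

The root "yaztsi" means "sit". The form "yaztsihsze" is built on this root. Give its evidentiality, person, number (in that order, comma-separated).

Segment: yaztsi-h-s-ze.
evidentiality: -h → hearsay.
person: -s → 2nd person.
number: -yah/ze → dual.

hearsay, 2nd person, dual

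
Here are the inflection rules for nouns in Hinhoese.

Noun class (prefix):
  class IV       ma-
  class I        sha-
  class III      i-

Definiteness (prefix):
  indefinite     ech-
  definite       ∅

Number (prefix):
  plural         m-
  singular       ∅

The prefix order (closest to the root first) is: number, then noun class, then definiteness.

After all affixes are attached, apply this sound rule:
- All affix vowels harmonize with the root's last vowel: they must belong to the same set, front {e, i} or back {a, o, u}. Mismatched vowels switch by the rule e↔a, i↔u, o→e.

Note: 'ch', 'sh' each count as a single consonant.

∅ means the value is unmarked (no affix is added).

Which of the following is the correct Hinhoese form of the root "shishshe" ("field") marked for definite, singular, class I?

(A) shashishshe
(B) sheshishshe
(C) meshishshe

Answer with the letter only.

B

number = singular: zero marking, form stays shishshe.
Attach noun class class I sha- → shashishshe.
definiteness = definite: zero marking, form stays shashishshe.
Apply vowel harmony: shashishshe → sheshishshe.
So the correct form is sheshishshe, option (B).
(C) meshishshe is wrong: it uses class IV instead of class I for noun class.
(A) shashishshe is wrong: it fails to apply the sound rule(s).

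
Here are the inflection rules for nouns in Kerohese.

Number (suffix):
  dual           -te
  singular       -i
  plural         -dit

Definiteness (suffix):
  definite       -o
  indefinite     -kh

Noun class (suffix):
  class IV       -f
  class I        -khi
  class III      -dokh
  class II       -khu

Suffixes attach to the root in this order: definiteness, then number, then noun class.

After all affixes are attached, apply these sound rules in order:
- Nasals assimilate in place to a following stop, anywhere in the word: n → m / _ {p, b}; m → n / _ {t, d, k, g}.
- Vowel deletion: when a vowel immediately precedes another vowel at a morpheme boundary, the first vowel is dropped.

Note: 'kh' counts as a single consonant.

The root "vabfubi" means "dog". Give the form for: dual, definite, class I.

Attach definiteness definite -o → vabfubio.
Attach number dual -te → vabfubiote.
Attach noun class class I -khi → vabfubiotekhi.
Nasal assimilation: no change.
Apply vowel deletion: vabfubiotekhi → vabfubotekhi.

vabfubotekhi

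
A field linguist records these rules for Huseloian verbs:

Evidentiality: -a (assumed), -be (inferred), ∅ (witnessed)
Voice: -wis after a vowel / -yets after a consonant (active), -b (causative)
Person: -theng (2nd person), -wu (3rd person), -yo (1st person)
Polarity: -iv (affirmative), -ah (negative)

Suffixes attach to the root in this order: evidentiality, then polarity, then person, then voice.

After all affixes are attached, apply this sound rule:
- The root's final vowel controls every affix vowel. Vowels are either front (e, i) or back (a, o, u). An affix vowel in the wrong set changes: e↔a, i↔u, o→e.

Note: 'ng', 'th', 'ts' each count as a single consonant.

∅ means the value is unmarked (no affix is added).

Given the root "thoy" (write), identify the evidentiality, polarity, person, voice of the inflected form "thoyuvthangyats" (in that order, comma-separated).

Segment: thoy-iv-theng-yets.
evidentiality: ∅ → witnessed.
polarity: -iv → affirmative.
person: -theng → 2nd person.
voice: -wis/yets → active.

witnessed, affirmative, 2nd person, active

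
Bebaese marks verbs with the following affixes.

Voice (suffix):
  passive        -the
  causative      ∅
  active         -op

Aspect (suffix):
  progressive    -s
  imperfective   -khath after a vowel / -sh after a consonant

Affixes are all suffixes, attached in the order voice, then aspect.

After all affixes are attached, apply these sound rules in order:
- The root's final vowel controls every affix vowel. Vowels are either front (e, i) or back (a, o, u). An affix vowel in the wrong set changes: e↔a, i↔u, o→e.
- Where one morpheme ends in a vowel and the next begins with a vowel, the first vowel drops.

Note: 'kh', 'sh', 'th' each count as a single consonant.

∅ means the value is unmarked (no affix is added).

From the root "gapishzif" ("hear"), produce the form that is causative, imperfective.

voice = causative: zero marking, form stays gapishzif.
Attach aspect imperfective -sh (after consonant 'f') → gapishzifsh.
Vowel harmony: no change.
Vowel deletion: no change.

gapishzifsh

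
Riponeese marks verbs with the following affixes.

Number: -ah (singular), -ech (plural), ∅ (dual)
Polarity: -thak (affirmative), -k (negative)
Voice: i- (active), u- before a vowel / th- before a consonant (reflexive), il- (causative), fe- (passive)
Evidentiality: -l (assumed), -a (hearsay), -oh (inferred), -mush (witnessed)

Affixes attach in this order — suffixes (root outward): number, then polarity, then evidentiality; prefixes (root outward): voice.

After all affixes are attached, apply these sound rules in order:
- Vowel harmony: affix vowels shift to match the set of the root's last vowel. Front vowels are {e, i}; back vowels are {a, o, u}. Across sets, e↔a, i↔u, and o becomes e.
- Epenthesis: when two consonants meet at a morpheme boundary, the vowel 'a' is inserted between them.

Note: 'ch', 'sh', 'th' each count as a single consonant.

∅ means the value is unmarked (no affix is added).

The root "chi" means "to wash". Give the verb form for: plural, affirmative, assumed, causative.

Attach voice causative il- → ilchi.
Attach number plural -ech → ilchiech.
Attach polarity affirmative -thak → ilchiechthak.
Attach evidentiality assumed -l → ilchiechthakl.
Apply vowel harmony: ilchiechthakl → ilchiechthekl.
Apply epenthesis: ilchiechthekl → ilachiechathekal.

ilachiechathekal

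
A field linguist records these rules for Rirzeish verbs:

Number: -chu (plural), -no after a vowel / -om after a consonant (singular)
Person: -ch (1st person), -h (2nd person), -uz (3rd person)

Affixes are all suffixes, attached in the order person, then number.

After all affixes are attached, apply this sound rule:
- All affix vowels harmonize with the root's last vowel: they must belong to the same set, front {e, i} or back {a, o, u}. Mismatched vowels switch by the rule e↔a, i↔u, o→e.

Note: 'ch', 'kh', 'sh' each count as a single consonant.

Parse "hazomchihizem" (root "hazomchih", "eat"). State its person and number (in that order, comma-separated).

3rd person, singular

Segment: hazomchih-uz-om.
person: -uz → 3rd person.
number: -no/om → singular.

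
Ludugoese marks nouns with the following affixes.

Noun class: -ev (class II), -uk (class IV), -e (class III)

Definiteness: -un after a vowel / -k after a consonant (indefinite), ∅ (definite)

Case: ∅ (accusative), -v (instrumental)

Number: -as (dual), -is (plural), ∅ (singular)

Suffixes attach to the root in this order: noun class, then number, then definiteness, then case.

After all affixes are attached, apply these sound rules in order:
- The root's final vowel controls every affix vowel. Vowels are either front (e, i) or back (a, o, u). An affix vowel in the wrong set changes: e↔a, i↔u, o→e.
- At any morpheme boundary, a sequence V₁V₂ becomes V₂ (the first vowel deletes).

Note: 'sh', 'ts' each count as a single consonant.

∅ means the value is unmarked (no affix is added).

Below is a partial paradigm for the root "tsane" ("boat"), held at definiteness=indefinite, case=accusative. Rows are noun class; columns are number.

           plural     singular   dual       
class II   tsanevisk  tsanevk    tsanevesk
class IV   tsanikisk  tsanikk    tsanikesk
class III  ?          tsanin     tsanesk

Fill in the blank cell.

Attach noun class class III -e → tsanee.
Attach number plural -is → tsaneeis.
Attach definiteness indefinite -k (after consonant 's') → tsaneeisk.
case = accusative: zero marking, form stays tsaneeisk.
Vowel harmony: no change.
Apply vowel deletion: tsaneeisk → tsanisk.

tsanisk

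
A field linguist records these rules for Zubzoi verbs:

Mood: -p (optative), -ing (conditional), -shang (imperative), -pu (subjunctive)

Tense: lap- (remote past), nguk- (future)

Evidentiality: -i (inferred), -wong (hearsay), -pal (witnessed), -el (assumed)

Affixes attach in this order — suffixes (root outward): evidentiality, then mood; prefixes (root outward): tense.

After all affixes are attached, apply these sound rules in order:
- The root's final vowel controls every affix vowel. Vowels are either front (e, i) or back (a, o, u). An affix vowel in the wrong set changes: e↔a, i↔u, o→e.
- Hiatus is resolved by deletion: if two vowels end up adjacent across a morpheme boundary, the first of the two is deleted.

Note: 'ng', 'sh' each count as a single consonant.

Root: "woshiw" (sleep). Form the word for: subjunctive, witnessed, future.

Attach evidentiality witnessed -pal → woshiwpal.
Attach mood subjunctive -pu → woshiwpalpu.
Attach tense future nguk- → ngukwoshiwpalpu.
Apply vowel harmony: ngukwoshiwpalpu → ngikwoshiwpelpi.
Vowel deletion: no change.

ngikwoshiwpelpi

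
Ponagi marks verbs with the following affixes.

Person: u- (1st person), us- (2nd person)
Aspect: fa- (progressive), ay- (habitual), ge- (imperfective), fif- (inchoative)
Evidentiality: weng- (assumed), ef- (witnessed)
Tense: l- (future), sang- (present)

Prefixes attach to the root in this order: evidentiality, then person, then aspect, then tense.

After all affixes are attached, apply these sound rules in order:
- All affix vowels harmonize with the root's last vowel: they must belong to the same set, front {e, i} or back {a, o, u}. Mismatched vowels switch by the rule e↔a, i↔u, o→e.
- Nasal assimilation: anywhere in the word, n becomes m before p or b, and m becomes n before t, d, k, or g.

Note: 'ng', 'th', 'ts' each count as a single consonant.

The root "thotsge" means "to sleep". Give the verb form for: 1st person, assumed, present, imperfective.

Attach evidentiality assumed weng- → wengthotsge.
Attach person 1st person u- → uwengthotsge.
Attach aspect imperfective ge- → geuwengthotsge.
Attach tense present sang- → sanggeuwengthotsge.
Apply vowel harmony: sanggeuwengthotsge → senggeiwengthotsge.
Nasal assimilation: no change.

senggeiwengthotsge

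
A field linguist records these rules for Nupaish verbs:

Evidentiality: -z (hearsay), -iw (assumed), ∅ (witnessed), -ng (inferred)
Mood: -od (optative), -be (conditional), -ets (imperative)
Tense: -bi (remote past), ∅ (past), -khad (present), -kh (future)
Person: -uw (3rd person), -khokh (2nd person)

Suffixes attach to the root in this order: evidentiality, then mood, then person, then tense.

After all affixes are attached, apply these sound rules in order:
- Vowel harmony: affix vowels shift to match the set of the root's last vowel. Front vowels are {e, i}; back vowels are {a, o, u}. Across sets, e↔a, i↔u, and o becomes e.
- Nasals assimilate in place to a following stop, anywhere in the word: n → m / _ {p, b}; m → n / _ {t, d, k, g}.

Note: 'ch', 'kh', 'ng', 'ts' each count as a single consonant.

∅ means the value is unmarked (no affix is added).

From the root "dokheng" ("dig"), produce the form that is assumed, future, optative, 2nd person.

dokhengiwedkhekhkh

Attach evidentiality assumed -iw → dokhengiw.
Attach mood optative -od → dokhengiwod.
Attach person 2nd person -khokh → dokhengiwodkhokh.
Attach tense future -kh → dokhengiwodkhokhkh.
Apply vowel harmony: dokhengiwodkhokhkh → dokhengiwedkhekhkh.
Nasal assimilation: no change.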